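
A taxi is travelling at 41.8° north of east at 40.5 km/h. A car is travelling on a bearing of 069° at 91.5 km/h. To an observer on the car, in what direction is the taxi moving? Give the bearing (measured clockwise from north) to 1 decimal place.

Taking east as x and north as y: taxi velocity = (30.192, 26.995) km/h; car velocity = (85.423, 32.791) km/h.
Velocity of taxi relative to car = (30.192, 26.995) − (85.423, 32.791) = (-55.231, -5.796) km/h.
Bearing = atan2(-55.23, -5.80) = 264.01° clockwise from north.

264.0°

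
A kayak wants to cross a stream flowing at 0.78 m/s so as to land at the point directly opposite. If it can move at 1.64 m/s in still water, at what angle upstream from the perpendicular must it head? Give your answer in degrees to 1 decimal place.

28.4°

To cancel the current, the upstream component of the kayak's velocity must equal the flow: 1.64 sin θ = 0.78.
sin θ = 0.78 / 1.64 = 0.4756.
θ = arcsin(0.4756) = 28.399°.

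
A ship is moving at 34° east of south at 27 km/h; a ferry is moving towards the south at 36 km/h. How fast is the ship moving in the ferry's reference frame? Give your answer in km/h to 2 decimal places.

20.33 km/h

Taking east as x and north as y: ship velocity = (15.098, -22.384) km/h; ferry velocity = (0.000, -36.000) km/h.
Velocity of ship relative to ferry = (15.098, -22.384) − (0.000, -36.000) = (15.098, 13.616) km/h.
Magnitude = |(15.098, 13.616)| = 20.331 km/h.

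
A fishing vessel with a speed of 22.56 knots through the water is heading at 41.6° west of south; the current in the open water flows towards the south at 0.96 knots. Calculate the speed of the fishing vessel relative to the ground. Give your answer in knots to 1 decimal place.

23.3 knots

Taking east as x and north as y: velocity relative to the water = (-14.978, -16.870) knots; the water relative to ground = (0.000, -0.960) knots.
Velocity relative to ground = (-14.978, -16.870) + (0.000, -0.960) = (-14.978, -17.830) knots.
Speed = |(-14.978, -17.830)| = 23.287 knots.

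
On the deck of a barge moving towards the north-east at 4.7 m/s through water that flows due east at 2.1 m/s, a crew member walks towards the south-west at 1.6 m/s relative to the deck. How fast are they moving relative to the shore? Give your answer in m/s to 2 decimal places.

4.82 m/s

In east/north components (m/s): crew member relative to barge = (-1.131, -1.131); barge relative to water = (3.323, 3.323); water relative to ground = (2.100, 0.000).
Sum = (4.292, 2.192) m/s.
Speed = |(4.292, 2.192)| = 4.819 m/s.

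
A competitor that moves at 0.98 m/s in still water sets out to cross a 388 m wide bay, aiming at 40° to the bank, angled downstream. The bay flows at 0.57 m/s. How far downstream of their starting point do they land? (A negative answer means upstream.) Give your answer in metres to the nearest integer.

813 m

Perpendicular speed = 0.630 m/s; crossing time = 388 / 0.630 = 615.940 s.
Net downstream speed = 1.321 m/s.
Drift = 1.321 × 615.940 = 813.486 m (downstream).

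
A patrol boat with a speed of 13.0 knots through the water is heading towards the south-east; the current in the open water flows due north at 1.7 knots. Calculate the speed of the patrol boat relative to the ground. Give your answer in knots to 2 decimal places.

11.86 knots

Taking east as x and north as y: velocity relative to the water = (9.192, -9.192) knots; the water relative to ground = (0.000, 1.700) knots.
Velocity relative to ground = (9.192, -9.192) + (0.000, 1.700) = (9.192, -7.492) knots.
Speed = |(9.192, -7.492)| = 11.859 knots.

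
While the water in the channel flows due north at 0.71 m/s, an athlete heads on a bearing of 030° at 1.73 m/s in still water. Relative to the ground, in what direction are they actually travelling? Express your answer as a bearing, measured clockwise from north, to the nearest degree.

021°

Taking east as x and north as y: velocity relative to the water = (0.865, 1.498) m/s; the water relative to ground = (0.000, 0.710) m/s.
Velocity relative to ground = (0.865, 1.498) + (0.000, 0.710) = (0.865, 2.208) m/s.
Bearing = atan2(0.86, 2.21) = 21.39° clockwise from north.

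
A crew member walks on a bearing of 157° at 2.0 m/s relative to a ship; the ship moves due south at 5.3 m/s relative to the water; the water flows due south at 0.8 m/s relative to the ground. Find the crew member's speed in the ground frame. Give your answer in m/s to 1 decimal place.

In east/north components (m/s): crew member relative to ship = (0.781, -1.841); ship relative to water = (0.000, -5.300); water relative to ground = (0.000, -0.800).
Sum = (0.781, -7.941) m/s.
Speed = |(0.781, -7.941)| = 7.979 m/s.

8.0 m/s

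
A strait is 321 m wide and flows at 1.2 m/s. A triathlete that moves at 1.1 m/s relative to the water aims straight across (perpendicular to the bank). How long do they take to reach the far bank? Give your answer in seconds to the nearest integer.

The component of the triathlete's velocity perpendicular to the bank is 1.1 m/s.
Only the cross-stream component determines the crossing time; the current contributes nothing perpendicular to the bank.
Time = 321 / 1.100 = 291.818 s.

292 s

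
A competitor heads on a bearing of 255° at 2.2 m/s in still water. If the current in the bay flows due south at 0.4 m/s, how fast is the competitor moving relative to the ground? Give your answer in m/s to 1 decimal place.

Taking east as x and north as y: velocity relative to the water = (-2.125, -0.569) m/s; the water relative to ground = (0.000, -0.400) m/s.
Velocity relative to ground = (-2.125, -0.569) + (0.000, -0.400) = (-2.125, -0.969) m/s.
Speed = |(-2.125, -0.969)| = 2.336 m/s.

2.3 m/s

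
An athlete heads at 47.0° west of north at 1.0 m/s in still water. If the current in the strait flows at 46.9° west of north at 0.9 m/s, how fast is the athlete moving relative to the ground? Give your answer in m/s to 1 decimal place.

Taking east as x and north as y: velocity relative to the water = (-0.731, 0.682) m/s; the water relative to ground = (-0.657, 0.615) m/s.
Velocity relative to ground = (-0.731, 0.682) + (-0.657, 0.615) = (-1.388, 1.297) m/s.
Speed = |(-1.388, 1.297)| = 1.900 m/s.

1.9 m/s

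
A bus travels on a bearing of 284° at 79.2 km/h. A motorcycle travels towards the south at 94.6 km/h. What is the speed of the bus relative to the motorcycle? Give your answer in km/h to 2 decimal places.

Taking east as x and north as y: bus velocity = (-76.847, 19.160) km/h; motorcycle velocity = (0.000, -94.600) km/h.
Velocity of bus relative to motorcycle = (-76.847, 19.160) − (0.000, -94.600) = (-76.847, 113.760) km/h.
Magnitude = |(-76.847, 113.760)| = 137.284 km/h.

137.28 km/h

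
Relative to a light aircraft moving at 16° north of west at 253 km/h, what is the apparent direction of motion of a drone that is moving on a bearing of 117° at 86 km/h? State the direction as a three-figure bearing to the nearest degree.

Taking east as x and north as y: drone velocity = (76.627, -39.043) km/h; light aircraft velocity = (-243.199, 69.736) km/h.
Velocity of drone relative to light aircraft = (76.627, -39.043) − (-243.199, 69.736) = (319.826, -108.779) km/h.
Bearing = atan2(319.83, -108.78) = 108.78° clockwise from north.

109°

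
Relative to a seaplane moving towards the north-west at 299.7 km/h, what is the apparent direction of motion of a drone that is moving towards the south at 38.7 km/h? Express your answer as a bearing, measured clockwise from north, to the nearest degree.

140°

Taking east as x and north as y: drone velocity = (0.000, -38.700) km/h; seaplane velocity = (-211.920, 211.920) km/h.
Velocity of drone relative to seaplane = (0.000, -38.700) − (-211.920, 211.920) = (211.920, -250.620) km/h.
Bearing = atan2(211.92, -250.62) = 139.78° clockwise from north.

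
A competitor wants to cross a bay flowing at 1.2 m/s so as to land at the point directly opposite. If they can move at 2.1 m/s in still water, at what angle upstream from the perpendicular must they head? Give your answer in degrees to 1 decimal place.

To cancel the current, the upstream component of the competitor's velocity must equal the flow: 2.1 sin θ = 1.2.
sin θ = 1.2 / 2.1 = 0.5714.
θ = arcsin(0.5714) = 34.850°.

34.8°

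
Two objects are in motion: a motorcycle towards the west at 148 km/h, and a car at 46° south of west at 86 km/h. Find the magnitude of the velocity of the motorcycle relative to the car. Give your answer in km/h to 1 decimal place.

Taking east as x and north as y: motorcycle velocity = (-148.000, 0.000) km/h; car velocity = (-59.741, -61.863) km/h.
Velocity of motorcycle relative to car = (-148.000, 0.000) − (-59.741, -61.863) = (-88.259, 61.863) km/h.
Magnitude = |(-88.259, 61.863)| = 107.781 km/h.

107.8 km/h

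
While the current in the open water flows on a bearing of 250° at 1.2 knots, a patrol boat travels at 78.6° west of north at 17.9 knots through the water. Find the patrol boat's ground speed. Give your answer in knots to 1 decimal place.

Taking east as x and north as y: velocity relative to the water = (-17.547, 3.538) knots; the water relative to ground = (-1.128, -0.410) knots.
Velocity relative to ground = (-17.547, 3.538) + (-1.128, -0.410) = (-18.674, 3.128) knots.
Speed = |(-18.674, 3.128)| = 18.935 knots.

18.9 knots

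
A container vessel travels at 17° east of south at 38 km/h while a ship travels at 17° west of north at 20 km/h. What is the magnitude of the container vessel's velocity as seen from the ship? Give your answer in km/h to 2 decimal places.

58.00 km/h

Taking east as x and north as y: container vessel velocity = (11.110, -36.340) km/h; ship velocity = (-5.847, 19.126) km/h.
Velocity of container vessel relative to ship = (11.110, -36.340) − (-5.847, 19.126) = (16.958, -55.466) km/h.
Magnitude = |(16.958, -55.466)| = 58.000 km/h.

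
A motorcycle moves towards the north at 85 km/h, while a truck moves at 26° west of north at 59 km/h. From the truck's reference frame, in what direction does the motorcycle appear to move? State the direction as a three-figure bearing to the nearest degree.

Taking east as x and north as y: motorcycle velocity = (0.000, 85.000) km/h; truck velocity = (-25.864, 53.029) km/h.
Velocity of motorcycle relative to truck = (0.000, 85.000) − (-25.864, 53.029) = (25.864, 31.971) km/h.
Bearing = atan2(25.86, 31.97) = 38.97° clockwise from north.

039°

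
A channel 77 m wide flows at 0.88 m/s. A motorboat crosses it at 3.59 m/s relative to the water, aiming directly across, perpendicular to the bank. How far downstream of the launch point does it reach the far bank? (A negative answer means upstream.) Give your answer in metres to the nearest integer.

19 m

Perpendicular speed = 3.590 m/s; crossing time = 77 / 3.590 = 21.448 s.
Net downstream speed = 0.880 m/s.
Drift = 0.880 × 21.448 = 18.875 m (downstream).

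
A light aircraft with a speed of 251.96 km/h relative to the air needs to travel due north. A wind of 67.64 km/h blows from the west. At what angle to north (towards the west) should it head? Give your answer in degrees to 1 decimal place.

The wind pushes perpendicular to the desired track; the heading must have a component into the wind equal to 67.64 km/h: 251.96 sin θ = 67.64.
sin θ = 0.2685, so θ = 15.572°.

15.6°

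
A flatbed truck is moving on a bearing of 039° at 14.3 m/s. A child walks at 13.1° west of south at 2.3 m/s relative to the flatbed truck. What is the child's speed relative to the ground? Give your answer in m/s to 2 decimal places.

Taking east as x and north as y: flatbed truck velocity = (8.999, 11.113) m/s; child velocity relative to flatbed truck = (-0.521, -2.240) m/s.
Velocity relative to ground = (8.999, 11.113) + (-0.521, -2.240) = (8.478, 8.873) m/s.
Speed = |(8.478, 8.873)| = 12.272 m/s.

12.27 m/s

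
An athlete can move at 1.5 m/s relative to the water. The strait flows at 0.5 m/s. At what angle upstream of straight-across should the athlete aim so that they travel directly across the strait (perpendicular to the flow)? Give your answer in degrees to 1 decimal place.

19.5°

To cancel the current, the upstream component of the athlete's velocity must equal the flow: 1.5 sin θ = 0.5.
sin θ = 0.5 / 1.5 = 0.3333.
θ = arcsin(0.3333) = 19.471°.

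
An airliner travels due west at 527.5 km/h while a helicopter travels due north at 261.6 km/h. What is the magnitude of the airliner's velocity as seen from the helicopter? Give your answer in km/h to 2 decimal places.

588.80 km/h

Taking east as x and north as y: airliner velocity = (-527.500, 0.000) km/h; helicopter velocity = (0.000, 261.600) km/h.
Velocity of airliner relative to helicopter = (-527.500, 0.000) − (0.000, 261.600) = (-527.500, -261.600) km/h.
Magnitude = |(-527.500, -261.600)| = 588.805 km/h.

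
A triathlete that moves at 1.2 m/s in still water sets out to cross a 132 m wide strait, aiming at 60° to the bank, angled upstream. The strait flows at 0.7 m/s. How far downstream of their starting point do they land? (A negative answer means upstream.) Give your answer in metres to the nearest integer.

13 m

Perpendicular speed = 1.039 m/s; crossing time = 132 / 1.039 = 127.017 s.
Net downstream speed = 0.100 m/s.
Drift = 0.100 × 127.017 = 12.702 m (downstream).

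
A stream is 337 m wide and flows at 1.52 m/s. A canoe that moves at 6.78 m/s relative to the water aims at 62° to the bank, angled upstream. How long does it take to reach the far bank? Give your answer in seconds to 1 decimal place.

The component of the canoe's velocity perpendicular to the bank is 6.78 × sin 62° = 5.986 m/s.
Only the cross-stream component determines the crossing time; the current contributes nothing perpendicular to the bank.
Time = 337 / 5.986 = 56.294 s.

56.3 s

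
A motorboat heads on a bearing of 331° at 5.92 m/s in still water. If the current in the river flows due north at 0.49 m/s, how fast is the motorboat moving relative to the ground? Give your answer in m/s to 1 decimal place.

Taking east as x and north as y: velocity relative to the water = (-2.870, 5.178) m/s; the water relative to ground = (0.000, 0.490) m/s.
Velocity relative to ground = (-2.870, 5.178) + (0.000, 0.490) = (-2.870, 5.668) m/s.
Speed = |(-2.870, 5.668)| = 6.353 m/s.

6.4 m/s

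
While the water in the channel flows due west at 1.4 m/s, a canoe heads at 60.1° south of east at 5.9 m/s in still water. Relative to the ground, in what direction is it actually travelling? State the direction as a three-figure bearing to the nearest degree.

Taking east as x and north as y: velocity relative to the water = (2.941, -5.115) m/s; the water relative to ground = (-1.400, 0.000) m/s.
Velocity relative to ground = (2.941, -5.115) + (-1.400, 0.000) = (1.541, -5.115) m/s.
Bearing = atan2(1.54, -5.11) = 163.23° clockwise from north.

163°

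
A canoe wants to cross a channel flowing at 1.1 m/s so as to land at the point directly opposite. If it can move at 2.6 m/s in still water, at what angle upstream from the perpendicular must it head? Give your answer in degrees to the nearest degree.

25°

To cancel the current, the upstream component of the canoe's velocity must equal the flow: 2.6 sin θ = 1.1.
sin θ = 1.1 / 2.6 = 0.4231.
θ = arcsin(0.4231) = 25.029°.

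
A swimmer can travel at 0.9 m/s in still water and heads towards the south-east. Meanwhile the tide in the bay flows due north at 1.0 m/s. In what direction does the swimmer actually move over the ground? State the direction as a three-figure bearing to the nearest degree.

Taking east as x and north as y: velocity relative to the water = (0.636, -0.636) m/s; the water relative to ground = (0.000, 1.000) m/s.
Velocity relative to ground = (0.636, -0.636) + (0.000, 1.000) = (0.636, 0.364) m/s.
Bearing = atan2(0.64, 0.36) = 60.26° clockwise from north.

060°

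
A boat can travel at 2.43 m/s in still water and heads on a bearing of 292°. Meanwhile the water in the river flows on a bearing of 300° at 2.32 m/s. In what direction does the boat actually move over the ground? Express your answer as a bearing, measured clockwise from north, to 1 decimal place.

295.9°

Taking east as x and north as y: velocity relative to the water = (-2.253, 0.910) m/s; the water relative to ground = (-2.009, 1.160) m/s.
Velocity relative to ground = (-2.253, 0.910) + (-2.009, 1.160) = (-4.262, 2.070) m/s.
Bearing = atan2(-4.26, 2.07) = 295.91° clockwise from north.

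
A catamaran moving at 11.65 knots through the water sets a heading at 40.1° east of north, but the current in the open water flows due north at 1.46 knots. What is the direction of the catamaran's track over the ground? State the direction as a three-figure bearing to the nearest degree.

Taking east as x and north as y: velocity relative to the water = (7.504, 8.911) knots; the water relative to ground = (0.000, 1.460) knots.
Velocity relative to ground = (7.504, 8.911) + (0.000, 1.460) = (7.504, 10.371) knots.
Bearing = atan2(7.50, 10.37) = 35.89° clockwise from north.

036°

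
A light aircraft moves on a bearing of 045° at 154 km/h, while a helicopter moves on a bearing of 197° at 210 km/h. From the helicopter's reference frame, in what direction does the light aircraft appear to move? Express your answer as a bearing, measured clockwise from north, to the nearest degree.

Taking east as x and north as y: light aircraft velocity = (108.894, 108.894) km/h; helicopter velocity = (-61.398, -200.824) km/h.
Velocity of light aircraft relative to helicopter = (108.894, 108.894) − (-61.398, -200.824) = (170.293, 309.718) km/h.
Bearing = atan2(170.29, 309.72) = 28.80° clockwise from north.

029°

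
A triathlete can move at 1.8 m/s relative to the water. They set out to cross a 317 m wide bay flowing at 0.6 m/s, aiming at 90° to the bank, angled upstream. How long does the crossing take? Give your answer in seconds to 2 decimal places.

The component of the triathlete's velocity perpendicular to the bank is 1.8 m/s.
The flow acts along the bank and has no component across it.
Time = 317 / 1.800 = 176.111 s.

176.11 s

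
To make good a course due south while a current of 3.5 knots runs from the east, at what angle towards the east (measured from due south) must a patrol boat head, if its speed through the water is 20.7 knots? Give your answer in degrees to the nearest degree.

10°

The current pushes perpendicular to the desired track; the heading must have a component into the current equal to 3.5 knots: 20.7 sin θ = 3.5.
sin θ = 0.1691, so θ = 9.734°.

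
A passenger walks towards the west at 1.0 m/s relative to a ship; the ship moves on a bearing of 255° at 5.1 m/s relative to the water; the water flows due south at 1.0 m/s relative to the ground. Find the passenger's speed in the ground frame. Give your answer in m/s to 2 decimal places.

In east/north components (m/s): passenger relative to ship = (-1.000, 0.000); ship relative to water = (-4.926, -1.320); water relative to ground = (0.000, -1.000).
Sum = (-5.926, -2.320) m/s.
Speed = |(-5.926, -2.320)| = 6.364 m/s.

6.36 m/s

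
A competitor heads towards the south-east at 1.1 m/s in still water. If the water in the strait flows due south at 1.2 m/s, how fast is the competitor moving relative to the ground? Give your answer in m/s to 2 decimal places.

Taking east as x and north as y: velocity relative to the water = (0.778, -0.778) m/s; the water relative to ground = (0.000, -1.200) m/s.
Velocity relative to ground = (0.778, -0.778) + (0.000, -1.200) = (0.778, -1.978) m/s.
Speed = |(0.778, -1.978)| = 2.125 m/s.

2.13 m/s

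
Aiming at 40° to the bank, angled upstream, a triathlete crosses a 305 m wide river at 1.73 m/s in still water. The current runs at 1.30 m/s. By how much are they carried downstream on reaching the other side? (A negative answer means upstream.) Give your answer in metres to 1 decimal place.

-6.9 m

Perpendicular speed = 1.112 m/s; crossing time = 305 / 1.112 = 274.275 s.
Net downstream speed = -0.025 m/s.
Drift = -0.025 × 274.275 = -6.927 m (upstream).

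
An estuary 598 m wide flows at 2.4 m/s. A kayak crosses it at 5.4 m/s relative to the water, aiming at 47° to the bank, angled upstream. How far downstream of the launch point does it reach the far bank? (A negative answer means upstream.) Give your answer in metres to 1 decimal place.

-194.2 m

Perpendicular speed = 3.949 m/s; crossing time = 598 / 3.949 = 151.419 s.
Net downstream speed = -1.283 m/s.
Drift = -1.283 × 151.419 = -194.239 m (upstream).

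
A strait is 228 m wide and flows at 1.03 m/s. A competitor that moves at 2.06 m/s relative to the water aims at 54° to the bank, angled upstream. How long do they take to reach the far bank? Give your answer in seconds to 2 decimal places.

The component of the competitor's velocity perpendicular to the bank is 2.06 × sin 54° = 1.667 m/s.
The flow acts along the bank and has no component across it.
Time = 228 / 1.667 = 136.808 s.

136.81 s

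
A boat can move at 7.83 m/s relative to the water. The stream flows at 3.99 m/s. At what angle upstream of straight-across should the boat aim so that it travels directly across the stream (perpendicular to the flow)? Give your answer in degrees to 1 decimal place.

To cancel the current, the upstream component of the boat's velocity must equal the flow: 7.83 sin θ = 3.99.
sin θ = 3.99 / 7.83 = 0.5096.
θ = arcsin(0.5096) = 30.636°.

30.6°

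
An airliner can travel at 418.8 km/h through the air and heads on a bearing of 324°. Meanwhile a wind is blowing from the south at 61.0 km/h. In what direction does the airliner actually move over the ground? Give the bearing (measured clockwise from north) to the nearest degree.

Taking east as x and north as y: velocity relative to the air = (-246.164, 338.816) km/h; the air relative to ground = (0.000, 61.000) km/h.
Velocity relative to ground = (-246.164, 338.816) + (0.000, 61.000) = (-246.164, 399.816) km/h.
Bearing = atan2(-246.16, 399.82) = 328.38° clockwise from north.

328°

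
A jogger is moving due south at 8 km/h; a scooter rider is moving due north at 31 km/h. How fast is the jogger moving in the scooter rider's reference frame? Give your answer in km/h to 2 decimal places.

39.00 km/h

Taking east as x and north as y: jogger velocity = (0.000, -8.000) km/h; scooter rider velocity = (0.000, 31.000) km/h.
Velocity of jogger relative to scooter rider = (0.000, -8.000) − (0.000, 31.000) = (0.000, -39.000) km/h.
Magnitude = |(0.000, -39.000)| = 39.000 km/h.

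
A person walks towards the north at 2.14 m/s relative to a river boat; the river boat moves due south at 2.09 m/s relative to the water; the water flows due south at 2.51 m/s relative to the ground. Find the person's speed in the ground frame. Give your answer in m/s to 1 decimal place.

In east/north components (m/s): person relative to river boat = (0.000, 2.140); river boat relative to water = (0.000, -2.090); water relative to ground = (0.000, -2.510).
Sum = (0.000, -2.460) m/s.
Speed = |(0.000, -2.460)| = 2.460 m/s.

2.5 m/s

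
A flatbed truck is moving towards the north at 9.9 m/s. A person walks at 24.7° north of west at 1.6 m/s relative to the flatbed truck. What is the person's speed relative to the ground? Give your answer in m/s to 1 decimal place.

Taking east as x and north as y: flatbed truck velocity = (0.000, 9.900) m/s; person velocity relative to flatbed truck = (-1.454, 0.669) m/s.
Velocity relative to ground = (0.000, 9.900) + (-1.454, 0.669) = (-1.454, 10.569) m/s.
Speed = |(-1.454, 10.569)| = 10.668 m/s.

10.7 m/s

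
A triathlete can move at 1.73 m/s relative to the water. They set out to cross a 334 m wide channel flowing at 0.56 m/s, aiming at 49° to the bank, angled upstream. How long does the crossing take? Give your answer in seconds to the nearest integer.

256 s

The component of the triathlete's velocity perpendicular to the bank is 1.73 × sin 49° = 1.306 m/s.
The flow acts along the bank and has no component across it.
Time = 334 / 1.306 = 255.812 s.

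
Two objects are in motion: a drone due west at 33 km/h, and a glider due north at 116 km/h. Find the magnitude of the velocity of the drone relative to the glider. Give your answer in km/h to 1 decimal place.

120.6 km/h

Taking east as x and north as y: drone velocity = (-33.000, 0.000) km/h; glider velocity = (0.000, 116.000) km/h.
Velocity of drone relative to glider = (-33.000, 0.000) − (0.000, 116.000) = (-33.000, -116.000) km/h.
Magnitude = |(-33.000, -116.000)| = 120.603 km/h.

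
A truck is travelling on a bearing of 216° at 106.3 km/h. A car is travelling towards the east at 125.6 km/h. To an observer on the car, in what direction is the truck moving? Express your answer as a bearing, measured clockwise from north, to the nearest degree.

Taking east as x and north as y: truck velocity = (-62.482, -85.999) km/h; car velocity = (125.600, 0.000) km/h.
Velocity of truck relative to car = (-62.482, -85.999) − (125.600, 0.000) = (-188.082, -85.999) km/h.
Bearing = atan2(-188.08, -86.00) = 245.43° clockwise from north.

245°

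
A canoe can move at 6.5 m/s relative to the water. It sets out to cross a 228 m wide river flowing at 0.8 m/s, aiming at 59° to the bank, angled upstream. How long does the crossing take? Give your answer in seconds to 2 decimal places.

The component of the canoe's velocity perpendicular to the bank is 6.5 × sin 59° = 5.572 m/s.
The current is parallel to the bank, so it does not affect the crossing time.
Time = 228 / 5.572 = 40.922 s.

40.92 s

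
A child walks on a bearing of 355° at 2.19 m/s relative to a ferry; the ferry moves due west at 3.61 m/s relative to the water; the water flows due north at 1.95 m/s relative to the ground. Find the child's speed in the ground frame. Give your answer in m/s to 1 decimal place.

5.6 m/s

In east/north components (m/s): child relative to ferry = (-0.191, 2.182); ferry relative to water = (-3.610, 0.000); water relative to ground = (0.000, 1.950).
Sum = (-3.801, 4.132) m/s.
Speed = |(-3.801, 4.132)| = 5.614 m/s.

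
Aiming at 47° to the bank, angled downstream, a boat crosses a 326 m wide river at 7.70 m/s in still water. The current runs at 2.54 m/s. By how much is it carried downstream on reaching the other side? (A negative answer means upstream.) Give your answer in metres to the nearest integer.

451 m

Perpendicular speed = 5.631 m/s; crossing time = 326 / 5.631 = 57.889 s.
Net downstream speed = 7.791 m/s.
Drift = 7.791 × 57.889 = 451.039 m (downstream).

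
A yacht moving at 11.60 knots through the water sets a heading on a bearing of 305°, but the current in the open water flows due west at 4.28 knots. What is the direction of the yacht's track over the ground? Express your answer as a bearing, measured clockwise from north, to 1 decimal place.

295.8°

Taking east as x and north as y: velocity relative to the water = (-9.502, 6.653) knots; the water relative to ground = (-4.280, 0.000) knots.
Velocity relative to ground = (-9.502, 6.653) + (-4.280, 0.000) = (-13.782, 6.653) knots.
Bearing = atan2(-13.78, 6.65) = 295.77° clockwise from north.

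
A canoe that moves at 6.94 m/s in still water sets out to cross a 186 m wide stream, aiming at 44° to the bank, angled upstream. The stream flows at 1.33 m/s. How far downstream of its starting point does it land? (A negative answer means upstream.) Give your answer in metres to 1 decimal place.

Perpendicular speed = 4.821 m/s; crossing time = 186 / 4.821 = 38.582 s.
Net downstream speed = -3.662 m/s.
Drift = -3.662 × 38.582 = -141.295 m (upstream).

-141.3 m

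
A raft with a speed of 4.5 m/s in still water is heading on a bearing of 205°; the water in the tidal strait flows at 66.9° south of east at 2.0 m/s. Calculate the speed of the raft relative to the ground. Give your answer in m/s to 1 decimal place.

6.0 m/s

Taking east as x and north as y: velocity relative to the water = (-1.902, -4.078) m/s; the water relative to ground = (0.785, -1.840) m/s.
Velocity relative to ground = (-1.902, -4.078) + (0.785, -1.840) = (-1.117, -5.918) m/s.
Speed = |(-1.117, -5.918)| = 6.023 m/s.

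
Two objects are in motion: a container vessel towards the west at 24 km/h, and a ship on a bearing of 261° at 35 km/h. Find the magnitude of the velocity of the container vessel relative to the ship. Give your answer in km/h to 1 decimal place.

Taking east as x and north as y: container vessel velocity = (-24.000, 0.000) km/h; ship velocity = (-34.569, -5.475) km/h.
Velocity of container vessel relative to ship = (-24.000, 0.000) − (-34.569, -5.475) = (10.569, 5.475) km/h.
Magnitude = |(10.569, 5.475)| = 11.903 km/h.

11.9 km/h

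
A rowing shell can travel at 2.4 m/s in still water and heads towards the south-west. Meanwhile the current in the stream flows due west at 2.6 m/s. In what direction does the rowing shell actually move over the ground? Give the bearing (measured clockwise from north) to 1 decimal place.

Taking east as x and north as y: velocity relative to the water = (-1.697, -1.697) m/s; the water relative to ground = (-2.600, 0.000) m/s.
Velocity relative to ground = (-1.697, -1.697) + (-2.600, 0.000) = (-4.297, -1.697) m/s.
Bearing = atan2(-4.30, -1.70) = 248.45° clockwise from north.

248.4°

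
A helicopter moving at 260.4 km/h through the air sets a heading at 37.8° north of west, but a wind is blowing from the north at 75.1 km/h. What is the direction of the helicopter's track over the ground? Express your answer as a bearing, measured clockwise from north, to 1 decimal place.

292.3°

Taking east as x and north as y: velocity relative to the air = (-205.756, 159.601) km/h; the air relative to ground = (0.000, -75.100) km/h.
Velocity relative to ground = (-205.756, 159.601) + (0.000, -75.100) = (-205.756, 84.501) km/h.
Bearing = atan2(-205.76, 84.50) = 292.33° clockwise from north.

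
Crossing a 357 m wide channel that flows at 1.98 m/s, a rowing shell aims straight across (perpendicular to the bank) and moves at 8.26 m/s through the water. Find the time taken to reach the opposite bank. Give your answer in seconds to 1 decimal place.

43.2 s

The component of the rowing shell's velocity perpendicular to the bank is 8.26 m/s.
The current is parallel to the bank, so it does not affect the crossing time.
Time = 357 / 8.260 = 43.220 s.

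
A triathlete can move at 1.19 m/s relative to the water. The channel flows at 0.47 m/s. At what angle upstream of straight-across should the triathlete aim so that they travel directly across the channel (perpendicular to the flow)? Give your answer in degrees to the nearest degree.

23°

To cancel the current, the upstream component of the triathlete's velocity must equal the flow: 1.19 sin θ = 0.47.
sin θ = 0.47 / 1.19 = 0.3950.
θ = arcsin(0.3950) = 23.263°.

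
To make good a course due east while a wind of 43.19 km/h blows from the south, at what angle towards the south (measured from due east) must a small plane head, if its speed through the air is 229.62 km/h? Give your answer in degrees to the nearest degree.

The wind pushes perpendicular to the desired track; the heading must have a component into the wind equal to 43.19 km/h: 229.62 sin θ = 43.19.
sin θ = 0.1881, so θ = 10.842°.

11°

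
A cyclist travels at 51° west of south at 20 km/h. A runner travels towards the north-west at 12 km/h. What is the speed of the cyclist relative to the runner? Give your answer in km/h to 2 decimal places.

Taking east as x and north as y: cyclist velocity = (-15.543, -12.586) km/h; runner velocity = (-8.485, 8.485) km/h.
Velocity of cyclist relative to runner = (-15.543, -12.586) − (-8.485, 8.485) = (-7.058, -21.072) km/h.
Magnitude = |(-7.058, -21.072)| = 22.222 km/h.

22.22 km/h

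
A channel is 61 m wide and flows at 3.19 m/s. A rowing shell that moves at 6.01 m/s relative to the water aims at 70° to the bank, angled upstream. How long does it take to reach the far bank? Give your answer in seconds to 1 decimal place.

The component of the rowing shell's velocity perpendicular to the bank is 6.01 × sin 70° = 5.648 m/s.
The current is parallel to the bank, so it does not affect the crossing time.
Time = 61 / 5.648 = 10.801 s.

10.8 s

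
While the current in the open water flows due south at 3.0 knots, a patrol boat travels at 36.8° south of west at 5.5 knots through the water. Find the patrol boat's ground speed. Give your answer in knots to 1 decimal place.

Taking east as x and north as y: velocity relative to the water = (-4.404, -3.295) knots; the water relative to ground = (0.000, -3.000) knots.
Velocity relative to ground = (-4.404, -3.295) + (0.000, -3.000) = (-4.404, -6.295) knots.
Speed = |(-4.404, -6.295)| = 7.682 knots.

7.7 knots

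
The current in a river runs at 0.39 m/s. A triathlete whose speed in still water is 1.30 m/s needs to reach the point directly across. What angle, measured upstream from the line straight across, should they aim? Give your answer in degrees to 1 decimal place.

To cancel the current, the upstream component of the triathlete's velocity must equal the flow: 1.30 sin θ = 0.39.
sin θ = 0.39 / 1.30 = 0.3000.
θ = arcsin(0.3000) = 17.458°.

17.5°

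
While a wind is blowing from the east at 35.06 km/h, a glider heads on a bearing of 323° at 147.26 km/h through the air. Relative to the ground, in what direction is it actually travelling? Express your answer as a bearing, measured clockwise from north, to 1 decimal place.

Taking east as x and north as y: velocity relative to the air = (-88.623, 117.607) km/h; the air relative to ground = (-35.060, 0.000) km/h.
Velocity relative to ground = (-88.623, 117.607) + (-35.060, 0.000) = (-123.683, 117.607) km/h.
Bearing = atan2(-123.68, 117.61) = 313.56° clockwise from north.

313.6°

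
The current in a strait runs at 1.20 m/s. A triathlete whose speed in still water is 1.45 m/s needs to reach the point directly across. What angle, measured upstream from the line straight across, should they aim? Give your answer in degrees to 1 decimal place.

55.9°

To cancel the current, the upstream component of the triathlete's velocity must equal the flow: 1.45 sin θ = 1.20.
sin θ = 1.20 / 1.45 = 0.8276.
θ = arcsin(0.8276) = 55.852°.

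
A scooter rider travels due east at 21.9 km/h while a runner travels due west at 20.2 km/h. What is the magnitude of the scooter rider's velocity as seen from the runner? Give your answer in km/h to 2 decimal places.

42.10 km/h

Taking east as x and north as y: scooter rider velocity = (21.900, 0.000) km/h; runner velocity = (-20.200, 0.000) km/h.
Velocity of scooter rider relative to runner = (21.900, 0.000) − (-20.200, 0.000) = (42.100, 0.000) km/h.
Magnitude = |(42.100, 0.000)| = 42.100 km/h.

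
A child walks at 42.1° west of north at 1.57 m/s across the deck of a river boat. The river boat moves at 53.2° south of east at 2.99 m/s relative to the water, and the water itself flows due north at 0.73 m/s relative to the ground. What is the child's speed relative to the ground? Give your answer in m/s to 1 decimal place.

In east/north components (m/s): child relative to river boat = (-1.053, 1.165); river boat relative to water = (1.791, -2.394); water relative to ground = (0.000, 0.730).
Sum = (0.739, -0.499) m/s.
Speed = |(0.739, -0.499)| = 0.891 m/s.

0.9 m/s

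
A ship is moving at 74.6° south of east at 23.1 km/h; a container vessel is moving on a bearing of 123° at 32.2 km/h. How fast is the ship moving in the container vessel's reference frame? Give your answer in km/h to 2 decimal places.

21.40 km/h

Taking east as x and north as y: ship velocity = (6.134, -22.271) km/h; container vessel velocity = (27.005, -17.537) km/h.
Velocity of ship relative to container vessel = (6.134, -22.271) − (27.005, -17.537) = (-20.871, -4.733) km/h.
Magnitude = |(-20.871, -4.733)| = 21.401 km/h.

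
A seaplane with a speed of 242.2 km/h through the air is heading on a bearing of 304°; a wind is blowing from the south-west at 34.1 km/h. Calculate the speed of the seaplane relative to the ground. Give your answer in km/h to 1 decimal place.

Taking east as x and north as y: velocity relative to the air = (-200.793, 135.437) km/h; the air relative to ground = (24.112, 24.112) km/h.
Velocity relative to ground = (-200.793, 135.437) + (24.112, 24.112) = (-176.681, 159.549) km/h.
Speed = |(-176.681, 159.549)| = 238.059 km/h.

238.1 km/h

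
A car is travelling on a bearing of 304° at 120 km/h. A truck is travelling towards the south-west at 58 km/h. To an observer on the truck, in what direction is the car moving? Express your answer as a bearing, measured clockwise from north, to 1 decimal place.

Taking east as x and north as y: car velocity = (-99.485, 67.103) km/h; truck velocity = (-41.012, -41.012) km/h.
Velocity of car relative to truck = (-99.485, 67.103) − (-41.012, -41.012) = (-58.472, 108.115) km/h.
Bearing = atan2(-58.47, 108.12) = 331.59° clockwise from north.

331.6°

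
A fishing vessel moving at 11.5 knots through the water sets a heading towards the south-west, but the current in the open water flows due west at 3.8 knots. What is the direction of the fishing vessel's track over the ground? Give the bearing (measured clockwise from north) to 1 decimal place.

235.7°

Taking east as x and north as y: velocity relative to the water = (-8.132, -8.132) knots; the water relative to ground = (-3.800, 0.000) knots.
Velocity relative to ground = (-8.132, -8.132) + (-3.800, 0.000) = (-11.932, -8.132) knots.
Bearing = atan2(-11.93, -8.13) = 235.72° clockwise from north.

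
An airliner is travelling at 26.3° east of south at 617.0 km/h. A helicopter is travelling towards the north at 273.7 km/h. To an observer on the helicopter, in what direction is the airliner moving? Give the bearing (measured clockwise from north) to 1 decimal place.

161.7°

Taking east as x and north as y: airliner velocity = (273.375, -553.132) km/h; helicopter velocity = (0.000, 273.700) km/h.
Velocity of airliner relative to helicopter = (273.375, -553.132) − (0.000, 273.700) = (273.375, -826.832) km/h.
Bearing = atan2(273.37, -826.83) = 161.70° clockwise from north.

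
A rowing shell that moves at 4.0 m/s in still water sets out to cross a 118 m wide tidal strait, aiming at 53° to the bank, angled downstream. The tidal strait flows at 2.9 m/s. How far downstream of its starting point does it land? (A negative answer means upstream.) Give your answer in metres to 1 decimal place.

196.0 m

Perpendicular speed = 3.195 m/s; crossing time = 118 / 3.195 = 36.938 s.
Net downstream speed = 5.307 m/s.
Drift = 5.307 × 36.938 = 196.040 m (downstream).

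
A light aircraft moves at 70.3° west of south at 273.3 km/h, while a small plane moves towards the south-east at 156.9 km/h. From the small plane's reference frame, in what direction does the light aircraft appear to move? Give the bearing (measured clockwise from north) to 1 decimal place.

272.9°

Taking east as x and north as y: light aircraft velocity = (-257.304, -92.128) km/h; small plane velocity = (110.945, -110.945) km/h.
Velocity of light aircraft relative to small plane = (-257.304, -92.128) − (110.945, -110.945) = (-368.249, 18.817) km/h.
Bearing = atan2(-368.25, 18.82) = 272.93° clockwise from north.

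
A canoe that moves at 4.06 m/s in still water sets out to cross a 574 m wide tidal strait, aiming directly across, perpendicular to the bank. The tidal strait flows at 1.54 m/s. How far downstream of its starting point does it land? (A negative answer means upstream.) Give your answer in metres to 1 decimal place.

Perpendicular speed = 4.060 m/s; crossing time = 574 / 4.060 = 141.379 s.
Net downstream speed = 1.540 m/s.
Drift = 1.540 × 141.379 = 217.724 m (downstream).

217.7 m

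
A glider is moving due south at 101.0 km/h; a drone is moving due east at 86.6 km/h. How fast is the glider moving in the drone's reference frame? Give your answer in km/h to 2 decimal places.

133.04 km/h

Taking east as x and north as y: glider velocity = (0.000, -101.000) km/h; drone velocity = (86.600, 0.000) km/h.
Velocity of glider relative to drone = (0.000, -101.000) − (86.600, 0.000) = (-86.600, -101.000) km/h.
Magnitude = |(-86.600, -101.000)| = 133.043 km/h.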